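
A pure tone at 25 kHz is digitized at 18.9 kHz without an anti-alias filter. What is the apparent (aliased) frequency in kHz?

6.1 kHz

Nyquist = 18,900/2 = 9,450 Hz; 25,000 Hz exceeds it.
Alias = |25,000 − 1×18,900| = |25,000 − 18,900| = 6,100 Hz = 6.1 kHz.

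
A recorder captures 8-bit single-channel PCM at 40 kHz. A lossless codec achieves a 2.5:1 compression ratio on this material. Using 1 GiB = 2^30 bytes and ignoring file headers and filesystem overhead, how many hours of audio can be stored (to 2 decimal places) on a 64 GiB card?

Uncompressed byte rate = 40,000 × 1 × 1 = 40,000 bytes/s.
After 2.5:1 compression, effective rate ≈ 16000 bytes/s.
Capacity = 64 × 1,073,741,824 = 68,719,476,736 bytes.
68,719,476,736 / effective rate ≈ 4294967.3 s → 1193.05 hours.

1193.05 hours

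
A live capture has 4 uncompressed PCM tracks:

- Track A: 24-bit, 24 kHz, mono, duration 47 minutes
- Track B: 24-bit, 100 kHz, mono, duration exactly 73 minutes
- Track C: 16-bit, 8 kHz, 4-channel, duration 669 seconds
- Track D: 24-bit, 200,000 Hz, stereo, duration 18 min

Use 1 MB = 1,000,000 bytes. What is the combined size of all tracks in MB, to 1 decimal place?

2855.9 MB

Track A: 47 minutes = 2,820 s; 24,000 × 2,820 × 3 × 1 = 203,040,000 bytes.
Track B: exactly 73 minutes = 4,380 s; 100,000 × 4,380 × 3 × 1 = 1,314,000,000 bytes.
Track C: 8,000 × 669 × 2 × 4 = 42,816,000 bytes.
Track D: 18 min = 1,080 s; 200,000 × 1,080 × 3 × 2 = 1,296,000,000 bytes.
Total = 2,855,856,000 bytes = 2855.9 MB.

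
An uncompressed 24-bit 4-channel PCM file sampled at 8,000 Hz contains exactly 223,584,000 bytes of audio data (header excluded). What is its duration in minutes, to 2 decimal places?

38.82 minutes

Byte rate = 8,000 × 3 × 4 = 96,000 bytes/s.
Duration = 223,584,000 / 96,000 = 2,329 s.
2,329 s / 60 = 38.82 minutes.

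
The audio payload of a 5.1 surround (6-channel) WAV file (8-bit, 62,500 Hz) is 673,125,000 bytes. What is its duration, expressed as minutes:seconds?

29:55

Byte rate = 62,500 × 1 × 6 = 375,000 bytes/s.
Duration = 673,125,000 / 375,000 = 1,795 s.
1,795 s = 29:55.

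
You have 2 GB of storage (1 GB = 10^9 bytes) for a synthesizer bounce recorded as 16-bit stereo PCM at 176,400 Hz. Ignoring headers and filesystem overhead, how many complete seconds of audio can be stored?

Uncompressed byte rate = 176,400 × 2 × 2 = 705,600 bytes/s.
Capacity = 2 × 1,000,000,000 = 2,000,000,000 bytes.
2,000,000,000 / 705,600 ≈ 2834.47 s → 2,834 seconds.

2,834 seconds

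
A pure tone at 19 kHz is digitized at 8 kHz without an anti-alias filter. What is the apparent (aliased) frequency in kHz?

3 kHz

Nyquist = 8,000/2 = 4,000 Hz; 19,000 Hz exceeds it.
Alias = |19,000 − 2×8,000| = |19,000 − 16,000| = 3,000 Hz = 3 kHz.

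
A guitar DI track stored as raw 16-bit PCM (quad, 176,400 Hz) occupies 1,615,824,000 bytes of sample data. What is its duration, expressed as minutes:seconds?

19:05

Byte rate = 176,400 × 2 × 4 = 1,411,200 bytes/s.
Duration = 1,615,824,000 / 1,411,200 = 1,145 s.
1,145 s = 19:05.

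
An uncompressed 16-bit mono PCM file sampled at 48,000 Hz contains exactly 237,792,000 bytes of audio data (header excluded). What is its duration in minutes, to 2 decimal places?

Byte rate = 48,000 × 2 × 1 = 96,000 bytes/s.
Duration = 237,792,000 / 96,000 = 2,477 s.
2,477 s / 60 = 41.28 minutes.

41.28 minutes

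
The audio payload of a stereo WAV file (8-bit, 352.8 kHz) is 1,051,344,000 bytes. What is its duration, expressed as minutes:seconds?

24:50

Byte rate = 352,800 × 1 × 2 = 705,600 bytes/s.
Duration = 1,051,344,000 / 705,600 = 1,490 s.
1,490 s = 24:50.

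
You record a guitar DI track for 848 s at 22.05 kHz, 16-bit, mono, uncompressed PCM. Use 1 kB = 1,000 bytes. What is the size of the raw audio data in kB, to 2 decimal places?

Bytes = 22,050 samples/s × 848 s × 2 bytes/sample × 1 ch = 37,396,800 bytes.
37,396,800 / 1,000 = 37396.80 kB.

37396.80 kB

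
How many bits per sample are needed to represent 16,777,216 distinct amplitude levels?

log2(16,777,216) = 24.

24 bits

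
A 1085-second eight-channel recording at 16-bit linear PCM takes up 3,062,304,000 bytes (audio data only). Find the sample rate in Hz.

176,400 Hz

Bytes = sample_rate × seconds × bytes_per_sample × channels.
sample_rate = 3,062,304,000 / (1,085 × 2 × 8) = 3,062,304,000 / 17,360 = 176,400 Hz.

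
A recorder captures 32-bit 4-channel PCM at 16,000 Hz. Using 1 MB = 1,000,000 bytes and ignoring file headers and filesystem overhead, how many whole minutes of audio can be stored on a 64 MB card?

4 minutes

Uncompressed byte rate = 16,000 × 4 × 4 = 256,000 bytes/s.
Capacity = 64 × 1,000,000 = 64,000,000 bytes.
64,000,000 / 256,000 ≈ 250 s → 4 minutes.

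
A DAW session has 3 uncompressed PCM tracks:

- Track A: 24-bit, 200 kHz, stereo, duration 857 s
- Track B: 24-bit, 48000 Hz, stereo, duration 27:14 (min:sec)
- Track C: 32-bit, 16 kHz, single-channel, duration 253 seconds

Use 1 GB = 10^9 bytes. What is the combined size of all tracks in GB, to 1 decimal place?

Track A: 200,000 × 857 × 3 × 2 = 1,028,400,000 bytes.
Track B: 27:14 (min:sec) = 1,634 s; 48,000 × 1,634 × 3 × 2 = 470,592,000 bytes.
Track C: 16,000 × 253 × 4 × 1 = 16,192,000 bytes.
Total = 1,515,184,000 bytes = 1.5 GB.

1.5 GB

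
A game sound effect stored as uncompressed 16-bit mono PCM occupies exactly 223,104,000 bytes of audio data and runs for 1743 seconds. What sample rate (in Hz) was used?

Bytes = sample_rate × seconds × bytes_per_sample × channels.
sample_rate = 223,104,000 / (1,743 × 2 × 1) = 223,104,000 / 3,486 = 64,000 Hz.

64,000 Hz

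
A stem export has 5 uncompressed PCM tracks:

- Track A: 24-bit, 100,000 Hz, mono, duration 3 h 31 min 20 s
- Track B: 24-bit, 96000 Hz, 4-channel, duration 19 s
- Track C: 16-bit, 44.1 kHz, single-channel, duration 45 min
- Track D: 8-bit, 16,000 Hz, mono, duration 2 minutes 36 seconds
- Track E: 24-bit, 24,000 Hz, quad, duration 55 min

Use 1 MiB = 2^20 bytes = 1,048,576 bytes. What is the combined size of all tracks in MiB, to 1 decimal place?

Track A: 3 h 31 min 20 s = 12,680 s; 100,000 × 12,680 × 3 × 1 = 3,804,000,000 bytes.
Track B: 96,000 × 19 × 3 × 4 = 21,888,000 bytes.
Track C: 45 min = 2,700 s; 44,100 × 2,700 × 2 × 1 = 238,140,000 bytes.
Track D: 2 minutes 36 seconds = 156 s; 16,000 × 156 × 1 × 1 = 2,496,000 bytes.
Track E: 55 min = 3,300 s; 24,000 × 3,300 × 3 × 4 = 950,400,000 bytes.
Total = 5,016,924,000 bytes = 4784.5 MiB.

4784.5 MiB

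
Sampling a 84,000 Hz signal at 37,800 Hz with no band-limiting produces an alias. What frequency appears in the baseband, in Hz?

8,400 Hz

Nyquist = 37,800/2 = 18,900 Hz; 84,000 Hz exceeds it.
Alias = |84,000 − 2×37,800| = |84,000 − 75,600| = 8,400 Hz.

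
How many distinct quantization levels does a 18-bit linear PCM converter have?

262,144 levels

2^18 = 262,144.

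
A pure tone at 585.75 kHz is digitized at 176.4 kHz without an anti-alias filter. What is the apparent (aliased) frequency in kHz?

Nyquist = 176,400/2 = 88,200 Hz; 585,750 Hz exceeds it.
Alias = |585,750 − 3×176,400| = |585,750 − 529,200| = 56,550 Hz = 56.55 kHz.

56.55 kHz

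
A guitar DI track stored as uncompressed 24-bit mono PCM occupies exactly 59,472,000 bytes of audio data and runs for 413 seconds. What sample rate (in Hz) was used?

Bytes = sample_rate × seconds × bytes_per_sample × channels.
sample_rate = 59,472,000 / (413 × 3 × 1) = 59,472,000 / 1,239 = 48,000 Hz.

48,000 Hz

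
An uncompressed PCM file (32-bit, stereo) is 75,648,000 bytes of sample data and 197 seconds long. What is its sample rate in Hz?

48,000 Hz

Bytes = sample_rate × seconds × bytes_per_sample × channels.
sample_rate = 75,648,000 / (197 × 4 × 2) = 75,648,000 / 1,576 = 48,000 Hz.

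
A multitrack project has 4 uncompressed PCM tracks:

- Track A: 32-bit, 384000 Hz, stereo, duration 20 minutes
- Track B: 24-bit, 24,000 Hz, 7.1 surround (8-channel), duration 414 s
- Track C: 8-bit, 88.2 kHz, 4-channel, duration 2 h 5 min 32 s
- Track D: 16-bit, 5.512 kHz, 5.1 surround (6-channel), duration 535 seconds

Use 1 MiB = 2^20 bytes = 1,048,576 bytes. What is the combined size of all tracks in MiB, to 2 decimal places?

6310.98 MiB

Track A: 20 minutes = 1,200 s; 384,000 × 1,200 × 4 × 2 = 3,686,400,000 bytes.
Track B: 24,000 × 414 × 3 × 8 = 238,464,000 bytes.
Track C: 2 h 5 min 32 s = 7,532 s; 88,200 × 7,532 × 1 × 4 = 2,657,289,600 bytes.
Track D: 5,512 × 535 × 2 × 6 = 35,387,040 bytes.
Total = 6,617,540,640 bytes = 6310.98 MiB.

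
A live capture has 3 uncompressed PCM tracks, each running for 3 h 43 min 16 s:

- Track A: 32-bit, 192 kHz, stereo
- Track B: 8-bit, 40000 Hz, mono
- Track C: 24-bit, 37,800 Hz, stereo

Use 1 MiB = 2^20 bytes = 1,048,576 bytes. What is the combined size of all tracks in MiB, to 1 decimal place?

3 h 43 min 16 s = 13,396 s.
Track A: 192,000 × 13,396 × 4 × 2 = 20,576,256,000 bytes.
Track B: 40,000 × 13,396 × 1 × 1 = 535,840,000 bytes.
Track C: 37,800 × 13,396 × 3 × 2 = 3,038,212,800 bytes.
Total = 24,150,308,800 bytes = 23031.5 MiB.

23031.5 MiB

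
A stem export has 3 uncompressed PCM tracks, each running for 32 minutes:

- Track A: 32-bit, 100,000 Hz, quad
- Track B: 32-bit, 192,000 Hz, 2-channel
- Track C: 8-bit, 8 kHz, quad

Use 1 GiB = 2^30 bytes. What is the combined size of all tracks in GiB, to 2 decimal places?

32 minutes = 1,920 s.
Track A: 100,000 × 1,920 × 4 × 4 = 3,072,000,000 bytes.
Track B: 192,000 × 1,920 × 4 × 2 = 2,949,120,000 bytes.
Track C: 8,000 × 1,920 × 1 × 4 = 61,440,000 bytes.
Total = 6,082,560,000 bytes = 5.66 GiB.

5.66 GiB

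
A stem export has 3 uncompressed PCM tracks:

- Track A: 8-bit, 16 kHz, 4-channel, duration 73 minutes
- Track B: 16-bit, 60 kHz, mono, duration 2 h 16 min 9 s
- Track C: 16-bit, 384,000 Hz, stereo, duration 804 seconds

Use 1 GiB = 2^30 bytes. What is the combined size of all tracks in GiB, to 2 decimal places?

2.32 GiB

Track A: 73 minutes = 4,380 s; 16,000 × 4,380 × 1 × 4 = 280,320,000 bytes.
Track B: 2 h 16 min 9 s = 8,169 s; 60,000 × 8,169 × 2 × 1 = 980,280,000 bytes.
Track C: 384,000 × 804 × 2 × 2 = 1,234,944,000 bytes.
Total = 2,495,544,000 bytes = 2.32 GiB.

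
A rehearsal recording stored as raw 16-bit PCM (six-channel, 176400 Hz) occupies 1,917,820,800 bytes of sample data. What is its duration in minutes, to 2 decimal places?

15.10 minutes

Byte rate = 176,400 × 2 × 6 = 2,116,800 bytes/s.
Duration = 1,917,820,800 / 2,116,800 = 906 s.
906 s / 60 = 15.10 minutes.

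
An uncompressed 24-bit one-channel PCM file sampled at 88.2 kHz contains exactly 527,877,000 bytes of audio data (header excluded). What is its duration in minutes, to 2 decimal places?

33.25 minutes

Byte rate = 88,200 × 3 × 1 = 264,600 bytes/s.
Duration = 527,877,000 / 264,600 = 1,995 s.
1,995 s / 60 = 33.25 minutes.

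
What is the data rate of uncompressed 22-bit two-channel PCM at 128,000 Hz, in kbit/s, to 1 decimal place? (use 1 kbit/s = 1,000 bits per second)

Bit rate = 128,000 × 22 × 2 = 5,632,000 bits/s.
= 5632.0 kbit/s.

5632.0 kbit/s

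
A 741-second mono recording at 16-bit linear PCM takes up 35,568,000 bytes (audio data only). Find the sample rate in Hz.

24,000 Hz

Bytes = sample_rate × seconds × bytes_per_sample × channels.
sample_rate = 35,568,000 / (741 × 2 × 1) = 35,568,000 / 1,482 = 24,000 Hz.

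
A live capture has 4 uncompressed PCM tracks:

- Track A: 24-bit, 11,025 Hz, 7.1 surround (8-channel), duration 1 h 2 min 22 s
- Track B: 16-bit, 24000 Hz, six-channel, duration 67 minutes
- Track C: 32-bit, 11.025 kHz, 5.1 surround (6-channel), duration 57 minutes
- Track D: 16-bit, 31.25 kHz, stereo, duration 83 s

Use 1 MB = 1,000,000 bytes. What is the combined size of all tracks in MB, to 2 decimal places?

3063.20 MB

Track A: 1 h 2 min 22 s = 3,742 s; 11,025 × 3,742 × 3 × 8 = 990,133,200 bytes.
Track B: 67 minutes = 4,020 s; 24,000 × 4,020 × 2 × 6 = 1,157,760,000 bytes.
Track C: 57 minutes = 3,420 s; 11,025 × 3,420 × 4 × 6 = 904,932,000 bytes.
Track D: 31,250 × 83 × 2 × 2 = 10,375,000 bytes.
Total = 3,063,200,200 bytes = 3063.20 MB.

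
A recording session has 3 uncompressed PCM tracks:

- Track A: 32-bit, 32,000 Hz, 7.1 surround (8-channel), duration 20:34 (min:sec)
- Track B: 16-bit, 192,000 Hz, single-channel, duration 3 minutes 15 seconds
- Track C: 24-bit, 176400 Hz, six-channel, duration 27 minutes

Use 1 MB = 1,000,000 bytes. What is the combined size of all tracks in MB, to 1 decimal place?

6482.3 MB

Track A: 20:34 (min:sec) = 1,234 s; 32,000 × 1,234 × 4 × 8 = 1,263,616,000 bytes.
Track B: 3 minutes 15 seconds = 195 s; 192,000 × 195 × 2 × 1 = 74,880,000 bytes.
Track C: 27 minutes = 1,620 s; 176,400 × 1,620 × 3 × 6 = 5,143,824,000 bytes.
Total = 6,482,320,000 bytes = 6482.3 MB.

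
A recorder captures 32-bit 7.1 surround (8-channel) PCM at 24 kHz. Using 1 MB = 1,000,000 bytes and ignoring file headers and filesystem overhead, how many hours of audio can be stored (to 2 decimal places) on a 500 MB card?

Uncompressed byte rate = 24,000 × 4 × 8 = 768,000 bytes/s.
Capacity = 500 × 1,000,000 = 500,000,000 bytes.
500,000,000 / 768,000 ≈ 651.04 s → 0.18 hours.

0.18 hours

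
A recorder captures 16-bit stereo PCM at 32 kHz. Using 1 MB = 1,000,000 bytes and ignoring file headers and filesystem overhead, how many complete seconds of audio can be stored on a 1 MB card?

7 seconds

Uncompressed byte rate = 32,000 × 2 × 2 = 128,000 bytes/s.
Capacity = 1 × 1,000,000 = 1,000,000 bytes.
1,000,000 / 128,000 ≈ 7.81 s → 7 seconds.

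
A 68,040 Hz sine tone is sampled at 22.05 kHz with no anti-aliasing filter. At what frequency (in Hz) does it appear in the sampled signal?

Nyquist = 22,050/2 = 11,025 Hz; 68,040 Hz exceeds it.
Alias = |68,040 − 3×22,050| = |68,040 − 66,150| = 1,890 Hz.

1,890 Hz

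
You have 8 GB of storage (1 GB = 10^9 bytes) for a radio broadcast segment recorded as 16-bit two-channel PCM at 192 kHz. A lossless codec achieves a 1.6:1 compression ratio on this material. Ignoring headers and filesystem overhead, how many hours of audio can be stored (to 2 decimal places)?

4.63 hours

Uncompressed byte rate = 192,000 × 2 × 2 = 768,000 bytes/s.
After 1.6:1 compression, effective rate ≈ 480000 bytes/s.
Capacity = 8 × 1,000,000,000 = 8,000,000,000 bytes.
8,000,000,000 / effective rate ≈ 16666.67 s → 4.63 hours.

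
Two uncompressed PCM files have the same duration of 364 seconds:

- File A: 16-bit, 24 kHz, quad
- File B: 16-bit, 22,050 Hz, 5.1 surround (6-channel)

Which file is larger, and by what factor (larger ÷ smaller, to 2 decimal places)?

File A: 24,000 × 2 × 4 = 192,000 bytes/s.
File B: 22,050 × 2 × 6 = 264,600 bytes/s.
File B is larger; ratio = 96,314,400 / 69,888,000 = 1.38.

File B, by a factor of 1.38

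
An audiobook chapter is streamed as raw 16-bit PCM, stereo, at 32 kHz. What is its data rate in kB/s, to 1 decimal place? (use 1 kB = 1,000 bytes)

Bit rate = 32,000 × 16 × 2 = 1,024,000 bits/s.
1,024,000 / 8 = 128,000 B/s = 128.0 kB/s.

128.0 kB/s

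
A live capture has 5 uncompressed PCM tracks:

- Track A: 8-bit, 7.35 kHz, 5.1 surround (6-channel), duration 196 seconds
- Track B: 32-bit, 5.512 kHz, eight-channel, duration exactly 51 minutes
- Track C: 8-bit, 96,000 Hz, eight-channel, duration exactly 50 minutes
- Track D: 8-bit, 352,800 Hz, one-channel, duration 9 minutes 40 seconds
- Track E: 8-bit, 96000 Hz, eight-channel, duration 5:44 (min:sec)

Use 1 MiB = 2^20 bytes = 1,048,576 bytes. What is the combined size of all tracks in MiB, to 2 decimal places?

Track A: 7,350 × 196 × 1 × 6 = 8,643,600 bytes.
Track B: exactly 51 minutes = 3,060 s; 5,512 × 3,060 × 4 × 8 = 539,735,040 bytes.
Track C: exactly 50 minutes = 3,000 s; 96,000 × 3,000 × 1 × 8 = 2,304,000,000 bytes.
Track D: 9 minutes 40 seconds = 580 s; 352,800 × 580 × 1 × 1 = 204,624,000 bytes.
Track E: 5:44 (min:sec) = 344 s; 96,000 × 344 × 1 × 8 = 264,192,000 bytes.
Total = 3,321,194,640 bytes = 3167.34 MiB.

3167.34 MiB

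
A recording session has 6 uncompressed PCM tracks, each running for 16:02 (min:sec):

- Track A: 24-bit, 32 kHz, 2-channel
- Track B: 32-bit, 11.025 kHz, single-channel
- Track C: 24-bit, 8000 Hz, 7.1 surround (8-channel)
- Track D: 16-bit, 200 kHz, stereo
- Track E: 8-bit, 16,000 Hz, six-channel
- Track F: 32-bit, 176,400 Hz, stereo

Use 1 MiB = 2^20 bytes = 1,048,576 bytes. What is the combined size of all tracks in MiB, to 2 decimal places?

2509.46 MiB

16:02 (min:sec) = 962 s.
Track A: 32,000 × 962 × 3 × 2 = 184,704,000 bytes.
Track B: 11,025 × 962 × 4 × 1 = 42,424,200 bytes.
Track C: 8,000 × 962 × 3 × 8 = 184,704,000 bytes.
Track D: 200,000 × 962 × 2 × 2 = 769,600,000 bytes.
Track E: 16,000 × 962 × 1 × 6 = 92,352,000 bytes.
Track F: 176,400 × 962 × 4 × 2 = 1,357,574,400 bytes.
Total = 2,631,358,600 bytes = 2509.46 MiB.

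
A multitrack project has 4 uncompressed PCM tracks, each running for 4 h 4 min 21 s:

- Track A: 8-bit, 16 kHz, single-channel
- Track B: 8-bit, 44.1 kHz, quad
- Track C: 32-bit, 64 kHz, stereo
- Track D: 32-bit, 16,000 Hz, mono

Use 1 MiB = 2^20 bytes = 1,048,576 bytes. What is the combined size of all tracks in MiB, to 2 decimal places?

4 h 4 min 21 s = 14,661 s.
Track A: 16,000 × 14,661 × 1 × 1 = 234,576,000 bytes.
Track B: 44,100 × 14,661 × 1 × 4 = 2,586,200,400 bytes.
Track C: 64,000 × 14,661 × 4 × 2 = 7,506,432,000 bytes.
Track D: 16,000 × 14,661 × 4 × 1 = 938,304,000 bytes.
Total = 11,265,512,400 bytes = 10743.63 MiB.

10743.63 MiB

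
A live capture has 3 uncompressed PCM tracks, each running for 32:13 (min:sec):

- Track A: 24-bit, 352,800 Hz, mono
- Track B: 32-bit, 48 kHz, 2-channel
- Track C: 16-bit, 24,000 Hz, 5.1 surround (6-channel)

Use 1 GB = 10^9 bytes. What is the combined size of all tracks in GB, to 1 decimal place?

3.3 GB

32:13 (min:sec) = 1,933 s.
Track A: 352,800 × 1,933 × 3 × 1 = 2,045,887,200 bytes.
Track B: 48,000 × 1,933 × 4 × 2 = 742,272,000 bytes.
Track C: 24,000 × 1,933 × 2 × 6 = 556,704,000 bytes.
Total = 3,344,863,200 bytes = 3.3 GB.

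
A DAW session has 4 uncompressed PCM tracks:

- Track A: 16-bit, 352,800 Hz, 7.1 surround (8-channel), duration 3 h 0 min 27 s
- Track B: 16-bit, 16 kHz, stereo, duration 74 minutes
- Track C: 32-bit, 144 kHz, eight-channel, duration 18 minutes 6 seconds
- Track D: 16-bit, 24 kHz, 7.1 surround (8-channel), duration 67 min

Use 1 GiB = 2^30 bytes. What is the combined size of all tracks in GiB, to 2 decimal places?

Track A: 3 h 0 min 27 s = 10,827 s; 352,800 × 10,827 × 2 × 8 = 61,116,249,600 bytes.
Track B: 74 minutes = 4,440 s; 16,000 × 4,440 × 2 × 2 = 284,160,000 bytes.
Track C: 18 minutes 6 seconds = 1,086 s; 144,000 × 1,086 × 4 × 8 = 5,004,288,000 bytes.
Track D: 67 min = 4,020 s; 24,000 × 4,020 × 2 × 8 = 1,543,680,000 bytes.
Total = 67,948,377,600 bytes = 63.28 GiB.

63.28 GiB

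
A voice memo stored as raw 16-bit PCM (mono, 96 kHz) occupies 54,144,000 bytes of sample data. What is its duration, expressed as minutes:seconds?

Byte rate = 96,000 × 2 × 1 = 192,000 bytes/s.
Duration = 54,144,000 / 192,000 = 282 s.
282 s = 4:42.

4:42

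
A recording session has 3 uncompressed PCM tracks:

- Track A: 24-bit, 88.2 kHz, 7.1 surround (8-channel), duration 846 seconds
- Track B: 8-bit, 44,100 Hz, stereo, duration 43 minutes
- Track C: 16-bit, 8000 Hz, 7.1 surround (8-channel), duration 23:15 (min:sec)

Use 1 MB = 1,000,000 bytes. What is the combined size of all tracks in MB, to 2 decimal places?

2196.93 MB

Track A: 88,200 × 846 × 3 × 8 = 1,790,812,800 bytes.
Track B: 43 minutes = 2,580 s; 44,100 × 2,580 × 1 × 2 = 227,556,000 bytes.
Track C: 23:15 (min:sec) = 1,395 s; 8,000 × 1,395 × 2 × 8 = 178,560,000 bytes.
Total = 2,196,928,800 bytes = 2196.93 MB.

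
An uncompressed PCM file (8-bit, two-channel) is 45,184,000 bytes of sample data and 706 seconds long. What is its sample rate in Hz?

32,000 Hz

Bytes = sample_rate × seconds × bytes_per_sample × channels.
sample_rate = 45,184,000 / (706 × 1 × 2) = 45,184,000 / 1,412 = 32,000 Hz.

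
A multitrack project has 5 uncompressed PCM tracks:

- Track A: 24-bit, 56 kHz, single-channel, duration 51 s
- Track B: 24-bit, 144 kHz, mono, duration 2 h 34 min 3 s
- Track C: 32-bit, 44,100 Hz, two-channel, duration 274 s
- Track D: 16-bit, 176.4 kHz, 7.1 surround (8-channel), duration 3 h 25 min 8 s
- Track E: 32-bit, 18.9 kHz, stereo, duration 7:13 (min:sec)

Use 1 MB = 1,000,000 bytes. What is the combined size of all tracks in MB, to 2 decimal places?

Track A: 56,000 × 51 × 3 × 1 = 8,568,000 bytes.
Track B: 2 h 34 min 3 s = 9,243 s; 144,000 × 9,243 × 3 × 1 = 3,992,976,000 bytes.
Track C: 44,100 × 274 × 4 × 2 = 96,667,200 bytes.
Track D: 3 h 25 min 8 s = 12,308 s; 176,400 × 12,308 × 2 × 8 = 34,738,099,200 bytes.
Track E: 7:13 (min:sec) = 433 s; 18,900 × 433 × 4 × 2 = 65,469,600 bytes.
Total = 38,901,780,000 bytes = 38901.78 MB.

38901.78 MB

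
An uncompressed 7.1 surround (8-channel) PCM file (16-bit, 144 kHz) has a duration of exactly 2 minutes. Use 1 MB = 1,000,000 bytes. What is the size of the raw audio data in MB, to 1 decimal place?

Duration = exactly 2 minutes = 120 s.
Bytes = 144,000 samples/s × 120 s × 2 bytes/sample × 8 ch = 276,480,000 bytes.
276,480,000 / 1,000,000 = 276.5 MB.

276.5 MB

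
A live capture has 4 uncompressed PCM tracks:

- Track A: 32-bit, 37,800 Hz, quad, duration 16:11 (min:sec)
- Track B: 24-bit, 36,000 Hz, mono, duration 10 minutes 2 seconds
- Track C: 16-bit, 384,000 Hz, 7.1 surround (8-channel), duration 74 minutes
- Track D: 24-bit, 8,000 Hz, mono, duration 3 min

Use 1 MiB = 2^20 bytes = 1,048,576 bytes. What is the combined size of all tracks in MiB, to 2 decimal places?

Track A: 16:11 (min:sec) = 971 s; 37,800 × 971 × 4 × 4 = 587,260,800 bytes.
Track B: 10 minutes 2 seconds = 602 s; 36,000 × 602 × 3 × 1 = 65,016,000 bytes.
Track C: 74 minutes = 4,440 s; 384,000 × 4,440 × 2 × 8 = 27,279,360,000 bytes.
Track D: 3 min = 180 s; 8,000 × 180 × 3 × 1 = 4,320,000 bytes.
Total = 27,935,956,800 bytes = 26641.80 MiB.

26641.80 MiB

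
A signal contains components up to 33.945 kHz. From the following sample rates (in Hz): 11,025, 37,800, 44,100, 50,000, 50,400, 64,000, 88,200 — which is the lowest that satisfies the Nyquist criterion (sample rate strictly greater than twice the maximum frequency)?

Need sample rate > 2 × 33,945 = 67,890 Hz.
Lowest listed rate above 67,890 Hz is 88,200 Hz.

88,200 Hz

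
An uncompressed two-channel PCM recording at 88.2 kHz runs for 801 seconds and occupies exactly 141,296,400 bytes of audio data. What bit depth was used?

Bytes per sample = 141,296,400 / (88,200 × 801 × 2) = 141,296,400 / 141,296,400 = 1.
Bit depth = 1 × 8 = 8 bits.

8 bits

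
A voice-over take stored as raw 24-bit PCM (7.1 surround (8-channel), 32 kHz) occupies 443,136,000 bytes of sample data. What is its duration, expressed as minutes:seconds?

Byte rate = 32,000 × 3 × 8 = 768,000 bytes/s.
Duration = 443,136,000 / 768,000 = 577 s.
577 s = 9:37.

9:37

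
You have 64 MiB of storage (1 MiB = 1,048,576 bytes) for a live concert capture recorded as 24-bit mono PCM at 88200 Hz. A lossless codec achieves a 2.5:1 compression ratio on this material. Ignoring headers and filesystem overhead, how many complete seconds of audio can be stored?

634 seconds

Uncompressed byte rate = 88,200 × 3 × 1 = 264,600 bytes/s.
After 2.5:1 compression, effective rate ≈ 105840 bytes/s.
Capacity = 64 × 1,048,576 = 67,108,864 bytes.
67,108,864 / effective rate ≈ 634.06 s → 634 seconds.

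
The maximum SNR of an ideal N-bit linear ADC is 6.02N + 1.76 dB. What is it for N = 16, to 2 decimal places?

6.02 × 16 + 1.76 = 98.08 dB.

98.08 dB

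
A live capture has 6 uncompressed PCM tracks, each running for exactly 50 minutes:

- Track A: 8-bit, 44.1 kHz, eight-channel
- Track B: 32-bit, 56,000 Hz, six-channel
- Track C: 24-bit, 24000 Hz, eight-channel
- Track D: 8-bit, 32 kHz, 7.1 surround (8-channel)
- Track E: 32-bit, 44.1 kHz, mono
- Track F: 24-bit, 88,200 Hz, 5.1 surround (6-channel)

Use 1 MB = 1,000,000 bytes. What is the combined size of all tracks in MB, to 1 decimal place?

12878.4 MB

exactly 50 minutes = 3,000 s.
Track A: 44,100 × 3,000 × 1 × 8 = 1,058,400,000 bytes.
Track B: 56,000 × 3,000 × 4 × 6 = 4,032,000,000 bytes.
Track C: 24,000 × 3,000 × 3 × 8 = 1,728,000,000 bytes.
Track D: 32,000 × 3,000 × 1 × 8 = 768,000,000 bytes.
Track E: 44,100 × 3,000 × 4 × 1 = 529,200,000 bytes.
Track F: 88,200 × 3,000 × 3 × 6 = 4,762,800,000 bytes.
Total = 12,878,400,000 bytes = 12878.4 MB.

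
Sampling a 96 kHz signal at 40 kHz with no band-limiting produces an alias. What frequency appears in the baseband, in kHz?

Nyquist = 40,000/2 = 20,000 Hz; 96,000 Hz exceeds it.
Alias = |96,000 − 2×40,000| = |96,000 − 80,000| = 16,000 Hz = 16 kHz.

16 kHz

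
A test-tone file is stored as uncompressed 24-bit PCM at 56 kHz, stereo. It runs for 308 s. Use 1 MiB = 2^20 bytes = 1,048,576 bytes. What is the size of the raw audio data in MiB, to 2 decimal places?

98.69 MiB

Bytes = 56,000 samples/s × 308 s × 3 bytes/sample × 2 ch = 103,488,000 bytes.
103,488,000 / 1,048,576 = 98.69 MiB.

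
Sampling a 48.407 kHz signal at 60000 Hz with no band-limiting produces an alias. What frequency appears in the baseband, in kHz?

11.593 kHz

Nyquist = 60,000/2 = 30,000 Hz; 48,407 Hz exceeds it.
Alias = |48,407 − 1×60,000| = |48,407 − 60,000| = 11,593 Hz = 11.593 kHz.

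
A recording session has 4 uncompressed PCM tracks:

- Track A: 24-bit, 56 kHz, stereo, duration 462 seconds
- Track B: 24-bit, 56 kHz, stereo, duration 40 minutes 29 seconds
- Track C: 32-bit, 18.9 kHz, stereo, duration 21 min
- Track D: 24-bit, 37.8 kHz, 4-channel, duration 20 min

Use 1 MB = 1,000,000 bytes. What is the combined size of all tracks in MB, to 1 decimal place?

1706.2 MB

Track A: 56,000 × 462 × 3 × 2 = 155,232,000 bytes.
Track B: 40 minutes 29 seconds = 2,429 s; 56,000 × 2,429 × 3 × 2 = 816,144,000 bytes.
Track C: 21 min = 1,260 s; 18,900 × 1,260 × 4 × 2 = 190,512,000 bytes.
Track D: 20 min = 1,200 s; 37,800 × 1,200 × 3 × 4 = 544,320,000 bytes.
Total = 1,706,208,000 bytes = 1706.2 MB.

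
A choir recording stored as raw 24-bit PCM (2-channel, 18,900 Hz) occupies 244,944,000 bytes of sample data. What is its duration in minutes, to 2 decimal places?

Byte rate = 18,900 × 3 × 2 = 113,400 bytes/s.
Duration = 244,944,000 / 113,400 = 2,160 s.
2,160 s / 60 = 36.00 minutes.

36.00 minutes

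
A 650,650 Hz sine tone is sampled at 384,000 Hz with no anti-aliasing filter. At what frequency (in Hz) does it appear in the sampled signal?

117,350 Hz

Nyquist = 384,000/2 = 192,000 Hz; 650,650 Hz exceeds it.
Alias = |650,650 − 2×384,000| = |650,650 − 768,000| = 117,350 Hz.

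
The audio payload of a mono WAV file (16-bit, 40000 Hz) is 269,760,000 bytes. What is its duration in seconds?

Byte rate = 40,000 × 2 × 1 = 80,000 bytes/s.
Duration = 269,760,000 / 80,000 = 3,372 s.

3,372 seconds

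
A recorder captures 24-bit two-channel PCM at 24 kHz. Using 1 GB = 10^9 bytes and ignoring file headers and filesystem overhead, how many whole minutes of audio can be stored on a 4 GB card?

462 minutes

Uncompressed byte rate = 24,000 × 3 × 2 = 144,000 bytes/s.
Capacity = 4 × 1,000,000,000 = 4,000,000,000 bytes.
4,000,000,000 / 144,000 ≈ 27777.78 s → 462 minutes.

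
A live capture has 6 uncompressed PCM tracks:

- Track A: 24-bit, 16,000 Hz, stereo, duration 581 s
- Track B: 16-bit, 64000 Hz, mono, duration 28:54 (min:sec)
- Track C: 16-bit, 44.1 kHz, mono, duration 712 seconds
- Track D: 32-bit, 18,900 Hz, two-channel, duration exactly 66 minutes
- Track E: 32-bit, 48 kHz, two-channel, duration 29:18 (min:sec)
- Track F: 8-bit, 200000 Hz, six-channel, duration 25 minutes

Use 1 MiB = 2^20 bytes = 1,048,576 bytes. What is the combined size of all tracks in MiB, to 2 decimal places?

3256.18 MiB

Track A: 16,000 × 581 × 3 × 2 = 55,776,000 bytes.
Track B: 28:54 (min:sec) = 1,734 s; 64,000 × 1,734 × 2 × 1 = 221,952,000 bytes.
Track C: 44,100 × 712 × 2 × 1 = 62,798,400 bytes.
Track D: exactly 66 minutes = 3,960 s; 18,900 × 3,960 × 4 × 2 = 598,752,000 bytes.
Track E: 29:18 (min:sec) = 1,758 s; 48,000 × 1,758 × 4 × 2 = 675,072,000 bytes.
Track F: 25 minutes = 1,500 s; 200,000 × 1,500 × 1 × 6 = 1,800,000,000 bytes.
Total = 3,414,350,400 bytes = 3256.18 MiB.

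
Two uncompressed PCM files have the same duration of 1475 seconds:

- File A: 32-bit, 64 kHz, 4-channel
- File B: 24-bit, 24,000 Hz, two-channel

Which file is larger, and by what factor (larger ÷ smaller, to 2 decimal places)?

File A: 64,000 × 4 × 4 = 1,024,000 bytes/s.
File B: 24,000 × 3 × 2 = 144,000 bytes/s.
File A is larger; ratio = 1,510,400,000 / 212,400,000 = 7.11.

File A, by a factor of 7.11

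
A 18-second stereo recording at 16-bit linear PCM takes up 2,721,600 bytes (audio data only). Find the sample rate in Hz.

Bytes = sample_rate × seconds × bytes_per_sample × channels.
sample_rate = 2,721,600 / (18 × 2 × 2) = 2,721,600 / 72 = 37,800 Hz.

37,800 Hz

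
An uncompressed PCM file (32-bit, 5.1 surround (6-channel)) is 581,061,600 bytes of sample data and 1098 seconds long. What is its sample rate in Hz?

Bytes = sample_rate × seconds × bytes_per_sample × channels.
sample_rate = 581,061,600 / (1,098 × 4 × 6) = 581,061,600 / 26,352 = 22,050 Hz.

22,050 Hz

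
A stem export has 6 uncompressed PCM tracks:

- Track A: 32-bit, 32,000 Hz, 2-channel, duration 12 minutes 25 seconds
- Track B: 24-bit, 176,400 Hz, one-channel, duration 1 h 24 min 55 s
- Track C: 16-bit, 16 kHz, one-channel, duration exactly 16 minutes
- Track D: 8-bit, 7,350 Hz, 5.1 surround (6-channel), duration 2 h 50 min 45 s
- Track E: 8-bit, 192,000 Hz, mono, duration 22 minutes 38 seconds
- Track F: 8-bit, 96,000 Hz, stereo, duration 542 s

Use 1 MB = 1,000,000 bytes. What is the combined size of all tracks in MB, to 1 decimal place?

Track A: 12 minutes 25 seconds = 745 s; 32,000 × 745 × 4 × 2 = 190,720,000 bytes.
Track B: 1 h 24 min 55 s = 5,095 s; 176,400 × 5,095 × 3 × 1 = 2,696,274,000 bytes.
Track C: exactly 16 minutes = 960 s; 16,000 × 960 × 2 × 1 = 30,720,000 bytes.
Track D: 2 h 50 min 45 s = 10,245 s; 7,350 × 10,245 × 1 × 6 = 451,804,500 bytes.
Track E: 22 minutes 38 seconds = 1,358 s; 192,000 × 1,358 × 1 × 1 = 260,736,000 bytes.
Track F: 96,000 × 542 × 1 × 2 = 104,064,000 bytes.
Total = 3,734,318,500 bytes = 3734.3 MB.

3734.3 MB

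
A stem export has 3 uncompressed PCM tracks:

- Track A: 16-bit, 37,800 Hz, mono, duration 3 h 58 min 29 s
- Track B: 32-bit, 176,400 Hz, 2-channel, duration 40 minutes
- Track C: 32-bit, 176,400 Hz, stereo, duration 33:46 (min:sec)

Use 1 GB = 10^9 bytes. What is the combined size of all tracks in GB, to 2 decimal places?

Track A: 3 h 58 min 29 s = 14,309 s; 37,800 × 14,309 × 2 × 1 = 1,081,760,400 bytes.
Track B: 40 minutes = 2,400 s; 176,400 × 2,400 × 4 × 2 = 3,386,880,000 bytes.
Track C: 33:46 (min:sec) = 2,026 s; 176,400 × 2,026 × 4 × 2 = 2,859,091,200 bytes.
Total = 7,327,731,600 bytes = 7.33 GB.

7.33 GB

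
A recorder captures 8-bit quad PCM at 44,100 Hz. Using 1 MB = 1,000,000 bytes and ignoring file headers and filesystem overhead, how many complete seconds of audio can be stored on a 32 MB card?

181 seconds

Uncompressed byte rate = 44,100 × 1 × 4 = 176,400 bytes/s.
Capacity = 32 × 1,000,000 = 32,000,000 bytes.
32,000,000 / 176,400 ≈ 181.41 s → 181 seconds.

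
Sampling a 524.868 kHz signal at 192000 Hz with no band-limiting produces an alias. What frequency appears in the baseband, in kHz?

51.132 kHz

Nyquist = 192,000/2 = 96,000 Hz; 524,868 Hz exceeds it.
Alias = |524,868 − 3×192,000| = |524,868 − 576,000| = 51,132 Hz = 51.132 kHz.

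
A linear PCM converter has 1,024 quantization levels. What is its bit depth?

10 bits

log2(1,024) = 10.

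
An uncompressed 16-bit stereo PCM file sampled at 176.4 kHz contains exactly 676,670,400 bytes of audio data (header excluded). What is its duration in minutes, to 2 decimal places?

15.98 minutes

Byte rate = 176,400 × 2 × 2 = 705,600 bytes/s.
Duration = 676,670,400 / 705,600 = 959 s.
959 s / 60 = 15.98 minutes.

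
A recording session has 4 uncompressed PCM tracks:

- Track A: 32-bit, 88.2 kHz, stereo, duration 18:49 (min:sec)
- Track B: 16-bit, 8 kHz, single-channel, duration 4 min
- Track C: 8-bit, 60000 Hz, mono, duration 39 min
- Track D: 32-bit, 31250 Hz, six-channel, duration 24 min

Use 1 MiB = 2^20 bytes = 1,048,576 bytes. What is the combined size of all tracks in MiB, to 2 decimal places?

Track A: 18:49 (min:sec) = 1,129 s; 88,200 × 1,129 × 4 × 2 = 796,622,400 bytes.
Track B: 4 min = 240 s; 8,000 × 240 × 2 × 1 = 3,840,000 bytes.
Track C: 39 min = 2,340 s; 60,000 × 2,340 × 1 × 1 = 140,400,000 bytes.
Track D: 24 min = 1,440 s; 31,250 × 1,440 × 4 × 6 = 1,080,000,000 bytes.
Total = 2,020,862,400 bytes = 1927.24 MiB.

1927.24 MiB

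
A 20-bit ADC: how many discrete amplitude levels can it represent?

2^20 = 1,048,576.

1,048,576 levels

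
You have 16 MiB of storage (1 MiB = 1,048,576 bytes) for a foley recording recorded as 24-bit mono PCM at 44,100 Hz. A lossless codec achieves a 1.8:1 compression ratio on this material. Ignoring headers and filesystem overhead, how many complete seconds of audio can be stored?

Uncompressed byte rate = 44,100 × 3 × 1 = 132,300 bytes/s.
After 1.8:1 compression, effective rate ≈ 73500 bytes/s.
Capacity = 16 × 1,048,576 = 16,777,216 bytes.
16,777,216 / effective rate ≈ 228.26 s → 228 seconds.

228 seconds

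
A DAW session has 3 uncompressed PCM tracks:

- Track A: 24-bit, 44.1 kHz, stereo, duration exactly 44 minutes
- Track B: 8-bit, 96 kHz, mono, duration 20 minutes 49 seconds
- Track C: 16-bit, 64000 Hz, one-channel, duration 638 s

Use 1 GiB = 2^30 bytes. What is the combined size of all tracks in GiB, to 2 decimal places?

Track A: exactly 44 minutes = 2,640 s; 44,100 × 2,640 × 3 × 2 = 698,544,000 bytes.
Track B: 20 minutes 49 seconds = 1,249 s; 96,000 × 1,249 × 1 × 1 = 119,904,000 bytes.
Track C: 64,000 × 638 × 2 × 1 = 81,664,000 bytes.
Total = 900,112,000 bytes = 0.84 GiB.

0.84 GiB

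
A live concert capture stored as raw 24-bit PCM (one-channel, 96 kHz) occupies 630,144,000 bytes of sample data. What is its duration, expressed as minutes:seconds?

Byte rate = 96,000 × 3 × 1 = 288,000 bytes/s.
Duration = 630,144,000 / 288,000 = 2,188 s.
2,188 s = 36:28.

36:28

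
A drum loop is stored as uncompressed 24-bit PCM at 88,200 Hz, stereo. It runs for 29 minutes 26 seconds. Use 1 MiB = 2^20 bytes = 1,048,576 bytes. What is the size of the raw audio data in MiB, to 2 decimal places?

Duration = 29 minutes 26 seconds = 1,766 s.
Bytes = 88,200 samples/s × 1,766 s × 3 bytes/sample × 2 ch = 934,567,200 bytes.
934,567,200 / 1,048,576 = 891.27 MiB.

891.27 MiB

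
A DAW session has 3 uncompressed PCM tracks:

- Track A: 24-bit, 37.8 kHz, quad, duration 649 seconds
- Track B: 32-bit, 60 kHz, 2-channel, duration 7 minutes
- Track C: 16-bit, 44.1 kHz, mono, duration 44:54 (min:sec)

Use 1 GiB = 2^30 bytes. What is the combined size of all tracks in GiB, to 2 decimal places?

0.68 GiB

Track A: 37,800 × 649 × 3 × 4 = 294,386,400 bytes.
Track B: 7 minutes = 420 s; 60,000 × 420 × 4 × 2 = 201,600,000 bytes.
Track C: 44:54 (min:sec) = 2,694 s; 44,100 × 2,694 × 2 × 1 = 237,610,800 bytes.
Total = 733,597,200 bytes = 0.68 GiB.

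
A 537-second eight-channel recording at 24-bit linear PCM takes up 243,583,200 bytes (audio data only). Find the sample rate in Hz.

18,900 Hz

Bytes = sample_rate × seconds × bytes_per_sample × channels.
sample_rate = 243,583,200 / (537 × 3 × 8) = 243,583,200 / 12,888 = 18,900 Hz.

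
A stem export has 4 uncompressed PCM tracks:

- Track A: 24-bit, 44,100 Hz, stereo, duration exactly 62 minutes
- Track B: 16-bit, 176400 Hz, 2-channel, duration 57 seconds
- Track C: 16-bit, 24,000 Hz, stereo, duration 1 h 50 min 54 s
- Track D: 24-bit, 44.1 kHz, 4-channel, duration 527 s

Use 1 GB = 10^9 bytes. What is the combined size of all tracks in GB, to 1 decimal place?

Track A: exactly 62 minutes = 3,720 s; 44,100 × 3,720 × 3 × 2 = 984,312,000 bytes.
Track B: 176,400 × 57 × 2 × 2 = 40,219,200 bytes.
Track C: 1 h 50 min 54 s = 6,654 s; 24,000 × 6,654 × 2 × 2 = 638,784,000 bytes.
Track D: 44,100 × 527 × 3 × 4 = 278,888,400 bytes.
Total = 1,942,203,600 bytes = 1.9 GB.

1.9 GB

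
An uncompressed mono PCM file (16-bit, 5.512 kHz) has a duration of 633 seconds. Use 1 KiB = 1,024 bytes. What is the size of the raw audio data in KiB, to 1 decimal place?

Bytes = 5,512 samples/s × 633 s × 2 bytes/sample × 1 ch = 6,978,192 bytes.
6,978,192 / 1,024 = 6814.6 KiB.

6814.6 KiB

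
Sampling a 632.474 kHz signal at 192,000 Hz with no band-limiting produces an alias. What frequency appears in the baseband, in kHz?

Nyquist = 192,000/2 = 96,000 Hz; 632,474 Hz exceeds it.
Alias = |632,474 − 3×192,000| = |632,474 − 576,000| = 56,474 Hz = 56.474 kHz.

56.474 kHz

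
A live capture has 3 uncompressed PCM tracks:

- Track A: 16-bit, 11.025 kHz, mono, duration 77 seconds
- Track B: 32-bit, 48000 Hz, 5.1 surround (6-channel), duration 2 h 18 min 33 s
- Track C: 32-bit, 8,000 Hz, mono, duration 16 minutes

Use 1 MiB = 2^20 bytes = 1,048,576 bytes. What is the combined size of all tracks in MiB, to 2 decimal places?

9163.85 MiB

Track A: 11,025 × 77 × 2 × 1 = 1,697,850 bytes.
Track B: 2 h 18 min 33 s = 8,313 s; 48,000 × 8,313 × 4 × 6 = 9,576,576,000 bytes.
Track C: 16 minutes = 960 s; 8,000 × 960 × 4 × 1 = 30,720,000 bytes.
Total = 9,608,993,850 bytes = 9163.85 MiB.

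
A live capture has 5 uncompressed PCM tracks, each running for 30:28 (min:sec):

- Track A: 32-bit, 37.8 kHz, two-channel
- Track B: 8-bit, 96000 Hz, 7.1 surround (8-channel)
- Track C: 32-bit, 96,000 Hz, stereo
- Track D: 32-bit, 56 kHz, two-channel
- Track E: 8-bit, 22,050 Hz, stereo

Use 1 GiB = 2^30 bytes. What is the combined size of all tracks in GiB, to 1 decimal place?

4.0 GiB

30:28 (min:sec) = 1,828 s.
Track A: 37,800 × 1,828 × 4 × 2 = 552,787,200 bytes.
Track B: 96,000 × 1,828 × 1 × 8 = 1,403,904,000 bytes.
Track C: 96,000 × 1,828 × 4 × 2 = 1,403,904,000 bytes.
Track D: 56,000 × 1,828 × 4 × 2 = 818,944,000 bytes.
Track E: 22,050 × 1,828 × 1 × 2 = 80,614,800 bytes.
Total = 4,260,154,000 bytes = 4.0 GiB.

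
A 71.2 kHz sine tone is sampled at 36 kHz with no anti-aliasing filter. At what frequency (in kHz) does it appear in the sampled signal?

0.8 kHz

Nyquist = 36,000/2 = 18,000 Hz; 71,200 Hz exceeds it.
Alias = |71,200 − 2×36,000| = |71,200 − 72,000| = 800 Hz = 0.8 kHz.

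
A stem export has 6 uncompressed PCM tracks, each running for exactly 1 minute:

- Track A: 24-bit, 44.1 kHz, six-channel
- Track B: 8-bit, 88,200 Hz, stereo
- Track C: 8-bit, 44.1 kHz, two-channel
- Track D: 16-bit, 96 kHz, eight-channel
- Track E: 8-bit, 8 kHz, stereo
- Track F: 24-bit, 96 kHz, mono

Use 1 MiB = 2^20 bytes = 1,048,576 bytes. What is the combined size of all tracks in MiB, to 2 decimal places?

exactly 1 minute = 60 s.
Track A: 44,100 × 60 × 3 × 6 = 47,628,000 bytes.
Track B: 88,200 × 60 × 1 × 2 = 10,584,000 bytes.
Track C: 44,100 × 60 × 1 × 2 = 5,292,000 bytes.
Track D: 96,000 × 60 × 2 × 8 = 92,160,000 bytes.
Track E: 8,000 × 60 × 1 × 2 = 960,000 bytes.
Track F: 96,000 × 60 × 3 × 1 = 17,280,000 bytes.
Total = 173,904,000 bytes = 165.85 MiB.

165.85 MiB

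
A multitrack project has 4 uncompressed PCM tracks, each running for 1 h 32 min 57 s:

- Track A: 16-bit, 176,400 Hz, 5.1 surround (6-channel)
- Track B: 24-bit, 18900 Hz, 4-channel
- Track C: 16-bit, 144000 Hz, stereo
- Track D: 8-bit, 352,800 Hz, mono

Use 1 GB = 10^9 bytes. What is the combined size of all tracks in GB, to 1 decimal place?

18.3 GB

1 h 32 min 57 s = 5,577 s.
Track A: 176,400 × 5,577 × 2 × 6 = 11,805,393,600 bytes.
Track B: 18,900 × 5,577 × 3 × 4 = 1,264,863,600 bytes.
Track C: 144,000 × 5,577 × 2 × 2 = 3,212,352,000 bytes.
Track D: 352,800 × 5,577 × 1 × 1 = 1,967,565,600 bytes.
Total = 18,250,174,800 bytes = 18.3 GB.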